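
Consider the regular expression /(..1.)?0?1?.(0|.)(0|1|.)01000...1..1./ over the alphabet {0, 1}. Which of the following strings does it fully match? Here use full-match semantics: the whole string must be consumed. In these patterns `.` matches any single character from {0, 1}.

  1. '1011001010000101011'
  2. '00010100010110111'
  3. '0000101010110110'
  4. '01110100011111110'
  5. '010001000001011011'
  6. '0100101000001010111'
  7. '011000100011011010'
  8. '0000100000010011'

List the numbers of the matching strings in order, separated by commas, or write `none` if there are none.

1 → no match
2 → match
3 → no match
4 → match
5 → no match
6 → no match
7 → match
8 → match

2, 4, 7, 8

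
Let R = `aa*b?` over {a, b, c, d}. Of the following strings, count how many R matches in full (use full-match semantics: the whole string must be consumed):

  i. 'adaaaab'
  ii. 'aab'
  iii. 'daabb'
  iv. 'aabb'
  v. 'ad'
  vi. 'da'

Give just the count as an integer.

i. 'adaaaab' → no match
ii. 'aab' → match
iii. 'daabb' → no match — must start with 'a'
iv. 'aabb' → no match
v. 'ad' → no match
vi. 'da' → no match — must start with 'a'
Total matched: 1

1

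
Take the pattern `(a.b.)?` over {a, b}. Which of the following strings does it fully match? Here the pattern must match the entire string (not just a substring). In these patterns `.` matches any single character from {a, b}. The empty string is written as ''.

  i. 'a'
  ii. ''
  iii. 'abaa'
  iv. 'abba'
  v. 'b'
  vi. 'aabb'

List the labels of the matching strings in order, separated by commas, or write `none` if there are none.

ii, iv, vi

i. 'a' → no match
ii. '' → match
iii. 'abaa' → no match
iv. 'abba' → match
v. 'b' → no match
vi. 'aabb' → match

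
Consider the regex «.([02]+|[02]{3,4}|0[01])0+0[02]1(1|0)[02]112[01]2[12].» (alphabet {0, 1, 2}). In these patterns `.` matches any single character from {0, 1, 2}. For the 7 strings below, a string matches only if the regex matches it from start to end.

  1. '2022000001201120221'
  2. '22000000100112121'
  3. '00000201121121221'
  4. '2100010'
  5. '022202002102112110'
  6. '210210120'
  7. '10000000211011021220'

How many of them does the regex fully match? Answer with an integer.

1 → no match
2 → no match
3 → no match
4. '2100010' → no match
5 → no match
6. '210210120' → no match
7 → no match
Total matched: 0

0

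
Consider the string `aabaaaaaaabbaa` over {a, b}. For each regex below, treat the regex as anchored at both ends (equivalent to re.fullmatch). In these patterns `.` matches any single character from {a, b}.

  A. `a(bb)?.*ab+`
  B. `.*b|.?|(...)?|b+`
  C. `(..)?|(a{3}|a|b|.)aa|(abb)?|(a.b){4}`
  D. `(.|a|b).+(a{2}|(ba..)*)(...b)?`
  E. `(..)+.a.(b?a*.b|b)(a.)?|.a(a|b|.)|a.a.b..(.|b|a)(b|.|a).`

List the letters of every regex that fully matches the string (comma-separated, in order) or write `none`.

D, E

A → no match — must end with `b`
B → no match
C → no match
D → match
E → match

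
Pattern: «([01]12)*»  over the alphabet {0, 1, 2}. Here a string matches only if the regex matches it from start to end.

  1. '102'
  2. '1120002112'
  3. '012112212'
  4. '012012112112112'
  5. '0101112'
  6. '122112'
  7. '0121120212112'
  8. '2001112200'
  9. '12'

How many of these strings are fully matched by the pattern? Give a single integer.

1

1 → no match
2 → no match
3 → no match
4 → match
5 → no match
6 → no match
7 → no match
8 → no match
9 → no match
Total matched: 1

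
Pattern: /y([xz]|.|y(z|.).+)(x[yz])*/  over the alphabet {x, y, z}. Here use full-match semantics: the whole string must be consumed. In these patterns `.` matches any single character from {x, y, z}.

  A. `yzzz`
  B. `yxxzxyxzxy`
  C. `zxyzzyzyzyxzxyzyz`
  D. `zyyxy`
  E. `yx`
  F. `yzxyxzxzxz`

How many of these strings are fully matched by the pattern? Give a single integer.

3

A → no match
B → match
C → no match — must start with `y`
D → no match — must start with `y`
E → match
F → match
Total matched: 3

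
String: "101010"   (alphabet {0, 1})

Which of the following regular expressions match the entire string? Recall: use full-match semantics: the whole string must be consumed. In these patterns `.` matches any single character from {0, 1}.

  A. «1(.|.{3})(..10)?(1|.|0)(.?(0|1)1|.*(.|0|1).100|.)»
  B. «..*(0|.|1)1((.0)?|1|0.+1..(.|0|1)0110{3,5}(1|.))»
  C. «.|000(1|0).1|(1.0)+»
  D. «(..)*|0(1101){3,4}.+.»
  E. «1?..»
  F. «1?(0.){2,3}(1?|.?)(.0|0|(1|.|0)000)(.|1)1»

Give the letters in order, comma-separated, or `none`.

A, D

A → match
B → no match
C → no match
D → match
E → no match
F → no match — must end with "1"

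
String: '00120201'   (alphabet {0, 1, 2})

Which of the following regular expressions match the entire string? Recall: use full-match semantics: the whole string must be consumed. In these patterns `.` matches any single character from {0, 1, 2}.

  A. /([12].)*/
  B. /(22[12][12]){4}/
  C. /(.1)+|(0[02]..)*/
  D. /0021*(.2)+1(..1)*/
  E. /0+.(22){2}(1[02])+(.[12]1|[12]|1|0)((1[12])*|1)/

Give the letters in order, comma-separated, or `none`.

C

A → no match
B → no match — must start with '22'
C → match
D → no match — must start with '002'
E → no match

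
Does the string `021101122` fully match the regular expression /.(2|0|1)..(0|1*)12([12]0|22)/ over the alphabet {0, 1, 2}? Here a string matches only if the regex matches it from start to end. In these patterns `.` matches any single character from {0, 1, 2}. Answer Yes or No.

No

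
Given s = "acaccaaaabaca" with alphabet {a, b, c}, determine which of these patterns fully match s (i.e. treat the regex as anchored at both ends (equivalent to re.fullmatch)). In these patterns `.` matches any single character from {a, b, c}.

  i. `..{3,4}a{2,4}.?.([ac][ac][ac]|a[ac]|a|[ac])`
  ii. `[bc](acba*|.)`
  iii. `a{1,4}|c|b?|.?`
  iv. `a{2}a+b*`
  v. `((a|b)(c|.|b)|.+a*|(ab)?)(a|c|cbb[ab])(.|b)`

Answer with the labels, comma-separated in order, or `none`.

i → match
ii → no match
iii → no match
iv → no match
v → match

i, v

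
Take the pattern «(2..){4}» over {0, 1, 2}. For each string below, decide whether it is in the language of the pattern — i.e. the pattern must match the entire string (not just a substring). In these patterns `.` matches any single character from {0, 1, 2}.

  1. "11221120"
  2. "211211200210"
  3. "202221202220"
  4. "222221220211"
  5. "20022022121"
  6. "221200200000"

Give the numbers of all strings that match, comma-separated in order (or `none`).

2, 3, 4

1 → no match — must start with "2"
2 → match
3 → match
4 → match
5 → no match
6 → no match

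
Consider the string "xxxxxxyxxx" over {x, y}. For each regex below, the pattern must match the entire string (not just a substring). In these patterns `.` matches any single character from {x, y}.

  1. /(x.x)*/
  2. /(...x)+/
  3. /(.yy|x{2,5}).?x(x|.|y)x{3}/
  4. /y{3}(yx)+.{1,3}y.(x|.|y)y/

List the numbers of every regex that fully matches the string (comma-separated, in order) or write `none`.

3

1 → no match
2 → no match
3 → match
4 → no match — must start with "y"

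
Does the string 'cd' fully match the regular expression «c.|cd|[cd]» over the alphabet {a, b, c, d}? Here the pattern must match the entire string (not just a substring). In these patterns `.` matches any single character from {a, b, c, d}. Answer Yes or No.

Yes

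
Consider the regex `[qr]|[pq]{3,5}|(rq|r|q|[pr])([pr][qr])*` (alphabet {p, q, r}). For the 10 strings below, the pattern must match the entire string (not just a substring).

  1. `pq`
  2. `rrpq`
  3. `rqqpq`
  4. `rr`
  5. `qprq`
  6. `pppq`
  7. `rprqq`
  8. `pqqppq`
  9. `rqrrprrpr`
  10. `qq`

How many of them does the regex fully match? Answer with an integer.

1

1 → no match
2 → no match
3 → no match
4 → no match
5 → no match
6 → match
7 → no match
8 → no match
9 → no match
10 → no match
Total matched: 1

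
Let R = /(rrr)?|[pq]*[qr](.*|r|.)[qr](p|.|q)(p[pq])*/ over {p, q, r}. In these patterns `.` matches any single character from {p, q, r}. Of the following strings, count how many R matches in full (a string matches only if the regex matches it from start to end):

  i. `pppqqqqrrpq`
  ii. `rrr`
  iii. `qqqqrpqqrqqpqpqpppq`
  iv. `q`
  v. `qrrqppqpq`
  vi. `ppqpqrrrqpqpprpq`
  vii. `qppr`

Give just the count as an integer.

4

i. `pppqqqqrrpq` → match
ii. `rrr` → match
iii → match
iv. `q` → no match
v. `qrrqppqpq` → match
vi → no match
vii. `qppr` → no match
Total matched: 4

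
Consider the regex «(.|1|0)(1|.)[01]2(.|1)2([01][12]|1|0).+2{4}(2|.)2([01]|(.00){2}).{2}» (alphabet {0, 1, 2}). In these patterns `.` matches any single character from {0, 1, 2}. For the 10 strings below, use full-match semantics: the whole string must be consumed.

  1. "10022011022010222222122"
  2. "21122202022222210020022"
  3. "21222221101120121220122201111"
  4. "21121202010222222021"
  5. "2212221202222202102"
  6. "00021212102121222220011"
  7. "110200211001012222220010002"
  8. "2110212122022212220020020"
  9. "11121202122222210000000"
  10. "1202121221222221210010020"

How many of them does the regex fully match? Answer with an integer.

1 → no match
2 → match
3 → no match
4 → match
5 → match
6 → no match
7 → no match
8 → no match
9 → match
10 → match
Total matched: 5

5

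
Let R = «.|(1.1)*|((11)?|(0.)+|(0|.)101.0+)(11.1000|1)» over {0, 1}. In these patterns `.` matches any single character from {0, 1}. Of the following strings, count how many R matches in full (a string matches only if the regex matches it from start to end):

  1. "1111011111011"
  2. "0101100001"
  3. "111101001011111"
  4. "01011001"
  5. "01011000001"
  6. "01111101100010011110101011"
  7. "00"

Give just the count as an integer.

3

1 → no match
2. "0101100001" → match
3 → no match
4. "01011001" → match
5. "01011000001" → match
6 → no match
7. "00" → no match
Total matched: 3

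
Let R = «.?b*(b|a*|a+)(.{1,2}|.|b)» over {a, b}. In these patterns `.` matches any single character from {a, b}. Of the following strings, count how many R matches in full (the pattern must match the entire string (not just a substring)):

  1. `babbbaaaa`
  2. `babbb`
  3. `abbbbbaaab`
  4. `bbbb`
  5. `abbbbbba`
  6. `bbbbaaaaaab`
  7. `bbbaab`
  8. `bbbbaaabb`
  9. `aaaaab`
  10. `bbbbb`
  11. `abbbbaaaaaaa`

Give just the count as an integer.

1 → no match
2 → no match
3 → match
4 → match
5 → match
6 → match
7 → match
8 → match
9 → match
10 → match
11 → match
Total matched: 9

9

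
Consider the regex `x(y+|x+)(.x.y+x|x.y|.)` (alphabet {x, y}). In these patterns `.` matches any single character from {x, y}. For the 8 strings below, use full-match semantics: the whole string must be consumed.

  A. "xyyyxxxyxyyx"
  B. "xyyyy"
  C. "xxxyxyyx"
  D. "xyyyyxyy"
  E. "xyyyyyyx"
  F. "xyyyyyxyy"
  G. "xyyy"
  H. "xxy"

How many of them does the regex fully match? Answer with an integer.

A. "xyyyxxxyxyyx" → no match
B. "xyyyy" → match
C. "xxxyxyyx" → match
D. "xyyyyxyy" → match
E. "xyyyyyyx" → match
F. "xyyyyyxyy" → match
G. "xyyy" → match
H. "xxy" → match
Total matched: 7

7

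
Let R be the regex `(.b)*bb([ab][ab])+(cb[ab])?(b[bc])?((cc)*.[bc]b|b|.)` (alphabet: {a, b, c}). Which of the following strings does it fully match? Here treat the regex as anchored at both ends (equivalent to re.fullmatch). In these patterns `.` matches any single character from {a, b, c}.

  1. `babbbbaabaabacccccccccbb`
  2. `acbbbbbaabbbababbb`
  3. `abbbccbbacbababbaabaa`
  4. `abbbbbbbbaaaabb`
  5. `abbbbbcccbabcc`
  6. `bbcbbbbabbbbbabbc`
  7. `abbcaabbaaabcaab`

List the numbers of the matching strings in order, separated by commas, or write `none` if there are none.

1 → no match
2 → no match
3 → no match
4 → match
5 → no match
6 → match
7 → no match

4, 6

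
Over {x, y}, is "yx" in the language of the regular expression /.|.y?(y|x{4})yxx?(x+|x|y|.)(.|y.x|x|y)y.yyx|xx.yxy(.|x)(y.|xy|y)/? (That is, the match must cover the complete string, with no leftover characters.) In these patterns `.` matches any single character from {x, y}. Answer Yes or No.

No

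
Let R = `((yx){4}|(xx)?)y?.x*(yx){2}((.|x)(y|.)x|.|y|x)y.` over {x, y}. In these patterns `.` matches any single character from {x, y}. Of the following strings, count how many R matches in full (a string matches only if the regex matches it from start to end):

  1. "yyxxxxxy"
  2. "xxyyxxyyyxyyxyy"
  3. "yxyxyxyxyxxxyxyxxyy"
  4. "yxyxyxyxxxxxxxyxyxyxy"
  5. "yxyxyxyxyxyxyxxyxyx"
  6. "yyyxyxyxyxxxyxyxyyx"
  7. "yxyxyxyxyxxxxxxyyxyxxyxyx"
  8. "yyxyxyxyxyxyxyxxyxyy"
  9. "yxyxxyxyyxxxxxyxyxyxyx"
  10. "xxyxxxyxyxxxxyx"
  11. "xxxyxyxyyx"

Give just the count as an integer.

4

1 → no match
2 → no match
3 → match
4 → no match
5 → match
6 → no match
7 → no match
8 → no match
9 → no match
10 → match
11 → match
Total matched: 4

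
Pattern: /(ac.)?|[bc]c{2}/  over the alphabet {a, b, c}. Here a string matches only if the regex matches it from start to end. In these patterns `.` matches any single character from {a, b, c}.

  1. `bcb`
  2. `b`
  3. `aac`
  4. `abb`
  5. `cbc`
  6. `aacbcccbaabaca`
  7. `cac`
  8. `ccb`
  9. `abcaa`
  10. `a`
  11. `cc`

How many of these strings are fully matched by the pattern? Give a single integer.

1 → no match
2 → no match
3 → no match
4 → no match
5 → no match
6 → no match
7 → no match
8 → no match
9 → no match
10 → no match
11 → no match
Total matched: 0

0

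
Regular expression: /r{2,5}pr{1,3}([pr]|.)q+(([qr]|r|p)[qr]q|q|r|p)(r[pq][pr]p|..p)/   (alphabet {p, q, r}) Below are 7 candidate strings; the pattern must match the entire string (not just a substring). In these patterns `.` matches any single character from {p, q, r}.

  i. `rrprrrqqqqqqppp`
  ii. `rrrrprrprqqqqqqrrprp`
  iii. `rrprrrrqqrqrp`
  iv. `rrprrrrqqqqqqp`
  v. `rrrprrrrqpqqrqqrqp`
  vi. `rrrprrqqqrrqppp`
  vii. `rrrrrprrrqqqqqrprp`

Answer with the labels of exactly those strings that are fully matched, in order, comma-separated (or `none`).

i, iii, iv, vi, vii

i → match
ii → no match
iii → match
iv → match
v → no match
vi → match
vii → match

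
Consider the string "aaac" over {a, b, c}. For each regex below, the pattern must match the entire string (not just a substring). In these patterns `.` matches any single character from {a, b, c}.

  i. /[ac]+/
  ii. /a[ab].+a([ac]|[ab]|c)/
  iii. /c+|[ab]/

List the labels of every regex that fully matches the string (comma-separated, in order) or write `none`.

i

i → match
ii → no match
iii → no match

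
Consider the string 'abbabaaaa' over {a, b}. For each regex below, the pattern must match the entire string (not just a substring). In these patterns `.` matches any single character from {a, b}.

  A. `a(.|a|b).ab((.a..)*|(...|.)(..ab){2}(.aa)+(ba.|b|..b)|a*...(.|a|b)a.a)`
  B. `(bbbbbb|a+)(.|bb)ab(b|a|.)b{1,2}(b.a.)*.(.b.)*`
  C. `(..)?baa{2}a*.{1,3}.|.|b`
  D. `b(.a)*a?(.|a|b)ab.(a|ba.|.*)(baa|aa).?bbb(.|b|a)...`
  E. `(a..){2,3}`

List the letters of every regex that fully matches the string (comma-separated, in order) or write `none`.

A, E

A → match
B → no match
C → no match
D → no match — must start with 'b'
E → match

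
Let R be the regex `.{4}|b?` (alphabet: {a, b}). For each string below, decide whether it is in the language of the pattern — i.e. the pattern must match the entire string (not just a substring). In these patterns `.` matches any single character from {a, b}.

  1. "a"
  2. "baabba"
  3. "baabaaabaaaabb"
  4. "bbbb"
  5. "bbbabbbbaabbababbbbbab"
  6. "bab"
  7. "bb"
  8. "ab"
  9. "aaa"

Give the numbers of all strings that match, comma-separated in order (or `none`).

4

1 → no match
2 → no match
3 → no match
4 → match
5 → no match
6 → no match
7 → no match
8 → no match
9 → no match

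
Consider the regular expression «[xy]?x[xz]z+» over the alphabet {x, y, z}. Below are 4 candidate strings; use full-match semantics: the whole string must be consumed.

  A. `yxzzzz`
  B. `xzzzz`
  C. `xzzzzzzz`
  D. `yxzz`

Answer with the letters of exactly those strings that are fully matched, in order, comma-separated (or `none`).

A, B, C, D

A → match
B → match
C → match
D → match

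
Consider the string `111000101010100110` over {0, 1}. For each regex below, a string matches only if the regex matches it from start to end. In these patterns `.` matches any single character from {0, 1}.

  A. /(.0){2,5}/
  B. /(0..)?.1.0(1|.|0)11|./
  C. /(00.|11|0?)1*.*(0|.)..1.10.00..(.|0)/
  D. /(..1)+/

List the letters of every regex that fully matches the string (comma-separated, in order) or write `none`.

A → no match
B → no match
C → match
D → no match — must end with `1`

C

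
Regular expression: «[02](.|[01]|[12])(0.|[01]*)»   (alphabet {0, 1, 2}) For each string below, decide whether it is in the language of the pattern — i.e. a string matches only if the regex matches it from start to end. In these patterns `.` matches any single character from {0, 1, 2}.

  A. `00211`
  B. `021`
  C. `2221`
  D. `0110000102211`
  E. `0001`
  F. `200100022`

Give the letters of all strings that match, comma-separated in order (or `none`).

B, E

A → no match
B → match
C → no match
D → no match
E → match
F → no match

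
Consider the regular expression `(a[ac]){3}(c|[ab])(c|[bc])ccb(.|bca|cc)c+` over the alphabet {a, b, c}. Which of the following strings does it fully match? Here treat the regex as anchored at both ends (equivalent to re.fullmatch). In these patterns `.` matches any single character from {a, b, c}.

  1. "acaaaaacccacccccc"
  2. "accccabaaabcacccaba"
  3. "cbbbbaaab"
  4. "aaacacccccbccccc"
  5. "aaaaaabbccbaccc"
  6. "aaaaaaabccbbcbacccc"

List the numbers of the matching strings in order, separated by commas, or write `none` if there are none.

1 → no match
2 → no match — must end with "c"
3 → no match — must start with "a"
4 → match
5 → match
6 → no match

4, 5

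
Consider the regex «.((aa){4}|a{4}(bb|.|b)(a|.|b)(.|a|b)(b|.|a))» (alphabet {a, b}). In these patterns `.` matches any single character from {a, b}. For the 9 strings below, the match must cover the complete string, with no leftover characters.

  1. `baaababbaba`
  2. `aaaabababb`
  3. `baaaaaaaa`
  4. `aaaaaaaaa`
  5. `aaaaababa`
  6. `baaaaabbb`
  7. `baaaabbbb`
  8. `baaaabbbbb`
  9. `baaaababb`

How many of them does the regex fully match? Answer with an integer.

7

1 → no match
2 → no match
3 → match
4 → match
5 → match
6 → match
7 → match
8 → match
9 → match
Total matched: 7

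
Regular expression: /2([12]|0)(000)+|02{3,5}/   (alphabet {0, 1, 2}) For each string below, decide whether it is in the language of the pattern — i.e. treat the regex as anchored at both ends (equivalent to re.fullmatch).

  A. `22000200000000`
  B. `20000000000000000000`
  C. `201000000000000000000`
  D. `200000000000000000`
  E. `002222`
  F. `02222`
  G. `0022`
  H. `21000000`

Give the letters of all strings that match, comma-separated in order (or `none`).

B, F, H

A → no match
B → match
C → no match
D → no match
E → no match
F → match
G → no match
H → match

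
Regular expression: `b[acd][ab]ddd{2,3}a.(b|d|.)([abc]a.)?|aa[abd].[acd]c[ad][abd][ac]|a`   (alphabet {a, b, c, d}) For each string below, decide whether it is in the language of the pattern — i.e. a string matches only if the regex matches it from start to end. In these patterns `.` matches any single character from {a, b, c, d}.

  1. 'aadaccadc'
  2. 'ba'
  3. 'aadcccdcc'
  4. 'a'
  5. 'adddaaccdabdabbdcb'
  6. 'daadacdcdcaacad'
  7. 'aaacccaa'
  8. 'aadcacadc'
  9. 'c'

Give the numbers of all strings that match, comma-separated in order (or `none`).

1. 'aadaccadc' → match
2. 'ba' → no match
3. 'aadcccdcc' → no match
4. 'a' → match
5 → no match
6 → no match
7. 'aaacccaa' → no match
8. 'aadcacadc' → match
9. 'c' → no match

1, 4, 8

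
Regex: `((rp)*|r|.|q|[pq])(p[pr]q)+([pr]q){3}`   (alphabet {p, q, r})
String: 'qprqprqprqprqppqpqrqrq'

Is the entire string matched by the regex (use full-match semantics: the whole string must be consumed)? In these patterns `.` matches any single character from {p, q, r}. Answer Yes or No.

Yes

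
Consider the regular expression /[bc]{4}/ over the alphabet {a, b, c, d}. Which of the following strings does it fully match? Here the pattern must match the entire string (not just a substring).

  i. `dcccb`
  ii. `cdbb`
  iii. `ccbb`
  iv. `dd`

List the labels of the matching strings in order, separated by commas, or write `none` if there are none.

i. `dcccb` → no match
ii. `cdbb` → no match
iii. `ccbb` → match
iv. `dd` → no match

iii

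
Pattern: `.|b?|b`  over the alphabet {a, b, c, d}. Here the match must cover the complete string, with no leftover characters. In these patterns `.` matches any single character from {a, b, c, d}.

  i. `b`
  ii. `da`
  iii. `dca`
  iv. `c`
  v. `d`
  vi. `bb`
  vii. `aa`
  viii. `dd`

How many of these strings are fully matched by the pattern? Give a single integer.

3

i → match
ii → no match
iii → no match
iv → match
v → match
vi → no match
vii → no match
viii → no match
Total matched: 3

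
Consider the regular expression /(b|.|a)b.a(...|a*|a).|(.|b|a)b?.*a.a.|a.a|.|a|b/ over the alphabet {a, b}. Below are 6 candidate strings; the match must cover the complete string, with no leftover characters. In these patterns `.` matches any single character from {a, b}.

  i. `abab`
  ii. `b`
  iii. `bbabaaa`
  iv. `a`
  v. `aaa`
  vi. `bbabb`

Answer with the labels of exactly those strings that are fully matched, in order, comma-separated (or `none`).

i. `abab` → no match
ii. `b` → match
iii. `bbabaaa` → no match
iv. `a` → match
v. `aaa` → match
vi. `bbabb` → no match

ii, iv, v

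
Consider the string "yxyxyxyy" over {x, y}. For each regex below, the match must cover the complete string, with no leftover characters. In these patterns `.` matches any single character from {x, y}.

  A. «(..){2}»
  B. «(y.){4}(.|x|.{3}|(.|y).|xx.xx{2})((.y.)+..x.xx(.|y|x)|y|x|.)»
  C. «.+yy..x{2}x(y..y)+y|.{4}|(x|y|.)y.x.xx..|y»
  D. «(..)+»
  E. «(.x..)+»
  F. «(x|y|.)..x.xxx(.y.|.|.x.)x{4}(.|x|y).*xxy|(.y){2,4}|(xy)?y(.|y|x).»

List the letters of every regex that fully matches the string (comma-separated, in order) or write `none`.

A → no match
B → no match
C → no match
D → match
E → match
F → no match

D, E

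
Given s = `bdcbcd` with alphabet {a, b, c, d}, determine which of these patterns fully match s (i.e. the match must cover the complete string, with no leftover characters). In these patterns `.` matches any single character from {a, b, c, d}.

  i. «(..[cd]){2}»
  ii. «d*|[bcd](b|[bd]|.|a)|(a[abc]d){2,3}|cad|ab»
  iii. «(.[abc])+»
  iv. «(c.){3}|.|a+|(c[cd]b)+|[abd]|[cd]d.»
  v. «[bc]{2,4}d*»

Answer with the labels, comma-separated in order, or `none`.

i → match
ii → no match
iii → no match
iv → no match
v → no match

i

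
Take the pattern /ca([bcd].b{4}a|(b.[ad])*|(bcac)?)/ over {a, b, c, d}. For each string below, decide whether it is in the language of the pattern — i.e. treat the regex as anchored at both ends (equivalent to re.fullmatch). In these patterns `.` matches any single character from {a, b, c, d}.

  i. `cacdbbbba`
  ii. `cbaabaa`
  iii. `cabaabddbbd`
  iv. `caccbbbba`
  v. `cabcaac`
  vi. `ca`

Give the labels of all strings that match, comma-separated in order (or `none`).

i. `cacdbbbba` → match
ii. `cbaabaa` → no match — must start with `ca`
iii. `cabaabddbbd` → match
iv. `caccbbbba` → match
v. `cabcaac` → no match
vi. `ca` → match

i, iii, iv, vi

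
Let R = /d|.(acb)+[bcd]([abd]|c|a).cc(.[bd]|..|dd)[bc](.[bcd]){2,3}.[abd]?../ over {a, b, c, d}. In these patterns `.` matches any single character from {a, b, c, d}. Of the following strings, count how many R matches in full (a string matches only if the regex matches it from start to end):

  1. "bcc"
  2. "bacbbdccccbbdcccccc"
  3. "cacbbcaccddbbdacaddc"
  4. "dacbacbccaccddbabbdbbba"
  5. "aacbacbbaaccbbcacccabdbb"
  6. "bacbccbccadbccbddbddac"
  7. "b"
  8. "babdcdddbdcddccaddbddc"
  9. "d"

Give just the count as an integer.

1 → no match
2 → match
3 → match
4 → match
5 → match
6 → match
7 → no match
8 → no match
9 → match
Total matched: 6

6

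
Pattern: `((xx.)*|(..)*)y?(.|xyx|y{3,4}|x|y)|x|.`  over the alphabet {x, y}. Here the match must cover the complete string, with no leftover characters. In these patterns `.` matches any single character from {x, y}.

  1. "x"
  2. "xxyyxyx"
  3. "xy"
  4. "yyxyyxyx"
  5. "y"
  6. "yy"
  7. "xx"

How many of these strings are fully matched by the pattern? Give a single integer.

1 → match
2 → match
3 → no match
4 → match
5 → match
6 → match
7 → no match
Total matched: 5

5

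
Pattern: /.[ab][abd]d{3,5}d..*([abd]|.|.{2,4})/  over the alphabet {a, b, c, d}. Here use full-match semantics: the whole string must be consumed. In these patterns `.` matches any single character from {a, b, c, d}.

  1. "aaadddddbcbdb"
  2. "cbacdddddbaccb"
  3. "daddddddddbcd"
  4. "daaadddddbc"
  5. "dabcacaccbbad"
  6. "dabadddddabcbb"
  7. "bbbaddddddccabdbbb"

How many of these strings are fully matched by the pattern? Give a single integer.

1 → match
2 → no match
3 → match
4 → no match
5 → no match
6 → no match
7 → no match
Total matched: 2

2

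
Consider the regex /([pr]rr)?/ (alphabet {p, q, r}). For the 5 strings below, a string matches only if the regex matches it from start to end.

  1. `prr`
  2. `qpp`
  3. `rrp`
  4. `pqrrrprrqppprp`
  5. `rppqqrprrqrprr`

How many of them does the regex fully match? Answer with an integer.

1

1 → match
2 → no match
3 → no match
4 → no match
5 → no match
Total matched: 1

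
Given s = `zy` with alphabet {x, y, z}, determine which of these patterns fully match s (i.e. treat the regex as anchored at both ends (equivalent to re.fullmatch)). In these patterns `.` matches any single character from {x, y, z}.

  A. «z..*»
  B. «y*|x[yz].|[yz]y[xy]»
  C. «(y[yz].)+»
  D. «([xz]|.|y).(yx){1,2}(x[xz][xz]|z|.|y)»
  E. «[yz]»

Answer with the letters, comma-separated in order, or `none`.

A

A → match
B → no match
C → no match — must start with `y`
D → no match
E → no match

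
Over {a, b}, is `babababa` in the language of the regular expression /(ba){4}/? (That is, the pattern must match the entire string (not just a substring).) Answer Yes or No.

Yes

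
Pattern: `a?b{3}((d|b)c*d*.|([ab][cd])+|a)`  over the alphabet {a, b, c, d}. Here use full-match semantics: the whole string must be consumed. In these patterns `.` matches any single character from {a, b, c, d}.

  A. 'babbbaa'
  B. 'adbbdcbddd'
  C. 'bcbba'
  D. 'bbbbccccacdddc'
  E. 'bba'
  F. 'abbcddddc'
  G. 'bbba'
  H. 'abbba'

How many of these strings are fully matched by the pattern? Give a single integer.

A. 'babbbaa' → no match
B. 'adbbdcbddd' → no match
C. 'bcbba' → no match
D → no match
E. 'bba' → no match
F. 'abbcddddc' → no match
G. 'bbba' → match
H. 'abbba' → match
Total matched: 2

2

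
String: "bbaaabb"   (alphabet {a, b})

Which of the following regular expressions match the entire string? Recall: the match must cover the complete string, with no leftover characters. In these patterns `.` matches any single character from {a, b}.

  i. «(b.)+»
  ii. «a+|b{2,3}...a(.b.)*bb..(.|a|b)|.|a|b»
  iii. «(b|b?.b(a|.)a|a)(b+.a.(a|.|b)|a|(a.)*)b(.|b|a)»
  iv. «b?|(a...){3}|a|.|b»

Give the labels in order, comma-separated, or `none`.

i → no match
ii → no match
iii → match
iv → no match

iii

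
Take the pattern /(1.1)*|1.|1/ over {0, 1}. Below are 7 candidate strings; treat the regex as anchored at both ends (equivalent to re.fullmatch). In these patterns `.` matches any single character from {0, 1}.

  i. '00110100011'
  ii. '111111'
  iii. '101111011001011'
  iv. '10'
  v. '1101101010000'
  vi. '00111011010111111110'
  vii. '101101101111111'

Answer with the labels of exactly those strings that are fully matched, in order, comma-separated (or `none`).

ii, iv, vii

i → no match
ii → match
iii → no match
iv → match
v → no match
vi → no match
vii → match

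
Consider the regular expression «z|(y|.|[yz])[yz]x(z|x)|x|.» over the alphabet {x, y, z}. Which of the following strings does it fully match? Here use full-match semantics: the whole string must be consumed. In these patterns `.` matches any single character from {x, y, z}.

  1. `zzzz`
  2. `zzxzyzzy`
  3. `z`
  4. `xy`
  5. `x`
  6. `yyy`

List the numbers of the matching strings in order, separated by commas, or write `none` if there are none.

1 → no match
2 → no match
3 → match
4 → no match
5 → match
6 → no match

3, 5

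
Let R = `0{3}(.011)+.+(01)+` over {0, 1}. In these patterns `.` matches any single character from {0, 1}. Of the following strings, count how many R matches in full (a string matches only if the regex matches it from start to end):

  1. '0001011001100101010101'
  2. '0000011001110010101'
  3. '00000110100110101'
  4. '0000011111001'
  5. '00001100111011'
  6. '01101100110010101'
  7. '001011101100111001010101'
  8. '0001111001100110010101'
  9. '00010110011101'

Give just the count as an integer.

1 → match
2 → match
3 → match
4 → match
5 → no match — must end with '01'
6 → no match
7 → no match
8 → no match
9 → match
Total matched: 5

5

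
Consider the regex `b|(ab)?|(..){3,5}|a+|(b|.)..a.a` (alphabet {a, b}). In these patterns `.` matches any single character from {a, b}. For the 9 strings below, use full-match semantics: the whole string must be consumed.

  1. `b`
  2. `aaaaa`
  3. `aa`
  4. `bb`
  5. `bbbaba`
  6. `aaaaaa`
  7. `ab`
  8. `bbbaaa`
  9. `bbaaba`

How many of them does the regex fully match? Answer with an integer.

8

1 → match
2 → match
3 → match
4 → no match
5 → match
6 → match
7 → match
8 → match
9 → match
Total matched: 8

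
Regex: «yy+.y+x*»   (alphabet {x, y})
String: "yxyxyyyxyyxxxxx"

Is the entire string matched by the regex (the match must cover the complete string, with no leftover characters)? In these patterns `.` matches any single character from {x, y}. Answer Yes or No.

Every match must start with "yy", but "yxyxyyyxyyxxxxx" does not.

No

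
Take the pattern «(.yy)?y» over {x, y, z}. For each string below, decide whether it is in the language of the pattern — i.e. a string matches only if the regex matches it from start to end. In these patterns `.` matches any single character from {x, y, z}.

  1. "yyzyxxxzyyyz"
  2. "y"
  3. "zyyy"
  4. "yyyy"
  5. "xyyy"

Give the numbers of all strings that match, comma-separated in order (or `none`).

2, 3, 4, 5

1 → no match — must end with "y"
2 → match
3 → match
4 → match
5 → match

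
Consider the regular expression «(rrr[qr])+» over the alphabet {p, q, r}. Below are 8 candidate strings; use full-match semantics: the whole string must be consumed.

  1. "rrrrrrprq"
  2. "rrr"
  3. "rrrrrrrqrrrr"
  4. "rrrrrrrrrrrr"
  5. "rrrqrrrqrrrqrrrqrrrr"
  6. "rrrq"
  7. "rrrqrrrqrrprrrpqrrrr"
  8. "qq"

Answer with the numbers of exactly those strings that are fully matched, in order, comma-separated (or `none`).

3, 4, 5, 6

1 → no match
2 → no match
3 → match
4 → match
5 → match
6 → match
7 → no match
8 → no match — must start with "rrr"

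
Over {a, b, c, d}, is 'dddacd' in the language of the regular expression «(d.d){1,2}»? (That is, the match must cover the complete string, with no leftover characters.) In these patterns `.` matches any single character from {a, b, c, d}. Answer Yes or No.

No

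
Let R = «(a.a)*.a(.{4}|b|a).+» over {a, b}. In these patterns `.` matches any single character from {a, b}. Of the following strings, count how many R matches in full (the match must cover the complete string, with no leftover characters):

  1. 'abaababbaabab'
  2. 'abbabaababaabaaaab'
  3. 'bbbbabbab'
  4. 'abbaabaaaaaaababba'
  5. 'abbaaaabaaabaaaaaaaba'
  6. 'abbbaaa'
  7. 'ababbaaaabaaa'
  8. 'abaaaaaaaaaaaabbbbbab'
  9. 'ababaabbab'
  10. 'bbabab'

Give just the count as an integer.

2

1 → no match
2 → no match
3 → no match
4 → no match
5 → no match
6 → no match
7 → no match
8 → match
9 → match
10 → no match
Total matched: 2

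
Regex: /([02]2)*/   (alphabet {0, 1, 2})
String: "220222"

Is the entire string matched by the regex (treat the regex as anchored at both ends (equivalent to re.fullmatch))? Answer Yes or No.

Yes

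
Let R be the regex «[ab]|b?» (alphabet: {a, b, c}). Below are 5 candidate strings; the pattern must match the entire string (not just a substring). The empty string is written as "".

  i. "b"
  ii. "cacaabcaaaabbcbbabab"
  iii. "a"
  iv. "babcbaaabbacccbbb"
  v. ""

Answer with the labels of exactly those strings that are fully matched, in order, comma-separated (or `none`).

i, iii, v

i → match
ii → no match
iii → match
iv → no match
v → match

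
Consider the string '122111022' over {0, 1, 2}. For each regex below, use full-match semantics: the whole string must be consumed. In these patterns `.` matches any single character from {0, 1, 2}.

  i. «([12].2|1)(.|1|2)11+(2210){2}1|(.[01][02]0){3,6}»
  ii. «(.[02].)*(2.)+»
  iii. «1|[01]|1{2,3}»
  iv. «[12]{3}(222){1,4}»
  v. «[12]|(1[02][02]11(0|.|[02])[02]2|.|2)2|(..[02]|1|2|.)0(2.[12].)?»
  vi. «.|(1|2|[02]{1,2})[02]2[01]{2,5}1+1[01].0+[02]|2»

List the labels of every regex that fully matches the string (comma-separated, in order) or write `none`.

v

i → no match
ii → no match
iii → no match
iv → no match — must end with '222'
v → match
vi → no match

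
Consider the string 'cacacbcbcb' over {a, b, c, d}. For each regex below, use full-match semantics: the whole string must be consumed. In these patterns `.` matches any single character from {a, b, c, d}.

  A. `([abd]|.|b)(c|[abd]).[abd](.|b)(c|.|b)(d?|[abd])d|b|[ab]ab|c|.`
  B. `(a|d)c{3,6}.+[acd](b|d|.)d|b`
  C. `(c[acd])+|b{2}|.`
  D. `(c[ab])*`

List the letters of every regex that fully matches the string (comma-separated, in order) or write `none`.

A → no match
B → no match
C → no match
D → match

D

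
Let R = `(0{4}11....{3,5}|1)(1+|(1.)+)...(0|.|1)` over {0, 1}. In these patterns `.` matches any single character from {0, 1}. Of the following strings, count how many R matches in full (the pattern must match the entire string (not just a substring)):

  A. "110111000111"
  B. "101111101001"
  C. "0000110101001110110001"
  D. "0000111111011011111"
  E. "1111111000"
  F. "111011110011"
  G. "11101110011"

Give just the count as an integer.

3

A → no match
B → no match
C → match
D → match
E → match
F → no match
G → no match
Total matched: 3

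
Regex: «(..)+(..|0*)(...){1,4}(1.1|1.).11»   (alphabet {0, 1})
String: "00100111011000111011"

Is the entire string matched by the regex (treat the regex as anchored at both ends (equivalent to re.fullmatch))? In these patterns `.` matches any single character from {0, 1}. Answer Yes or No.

Yes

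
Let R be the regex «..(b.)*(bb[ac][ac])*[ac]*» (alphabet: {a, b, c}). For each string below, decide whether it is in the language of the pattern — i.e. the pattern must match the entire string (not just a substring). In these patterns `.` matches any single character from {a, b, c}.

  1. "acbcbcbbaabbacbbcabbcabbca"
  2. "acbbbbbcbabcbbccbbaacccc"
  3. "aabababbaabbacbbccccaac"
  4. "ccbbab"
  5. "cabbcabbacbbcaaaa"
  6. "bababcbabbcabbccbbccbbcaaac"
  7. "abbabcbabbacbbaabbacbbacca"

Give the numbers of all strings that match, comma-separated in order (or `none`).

1 → match
2 → match
3 → match
4 → no match
5 → match
6 → match
7 → match

1, 2, 3, 5, 6, 7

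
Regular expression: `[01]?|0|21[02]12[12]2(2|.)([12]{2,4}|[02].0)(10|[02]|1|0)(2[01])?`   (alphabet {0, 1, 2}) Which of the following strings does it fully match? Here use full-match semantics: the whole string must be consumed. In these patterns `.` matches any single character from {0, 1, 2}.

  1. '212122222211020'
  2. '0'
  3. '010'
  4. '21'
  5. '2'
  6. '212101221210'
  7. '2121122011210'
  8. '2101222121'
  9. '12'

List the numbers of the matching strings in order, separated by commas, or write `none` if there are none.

1, 2

1 → match
2 → match
3 → no match
4 → no match
5 → no match
6 → no match
7 → no match
8 → no match
9 → no match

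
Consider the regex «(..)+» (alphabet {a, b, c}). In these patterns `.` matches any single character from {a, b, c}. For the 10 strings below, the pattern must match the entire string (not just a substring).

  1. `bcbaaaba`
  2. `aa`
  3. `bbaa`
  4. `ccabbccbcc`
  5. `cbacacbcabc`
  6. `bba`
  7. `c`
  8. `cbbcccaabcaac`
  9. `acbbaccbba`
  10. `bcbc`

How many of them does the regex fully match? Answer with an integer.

6

1 → match
2 → match
3 → match
4 → match
5 → no match
6 → no match
7 → no match
8 → no match
9 → match
10 → match
Total matched: 6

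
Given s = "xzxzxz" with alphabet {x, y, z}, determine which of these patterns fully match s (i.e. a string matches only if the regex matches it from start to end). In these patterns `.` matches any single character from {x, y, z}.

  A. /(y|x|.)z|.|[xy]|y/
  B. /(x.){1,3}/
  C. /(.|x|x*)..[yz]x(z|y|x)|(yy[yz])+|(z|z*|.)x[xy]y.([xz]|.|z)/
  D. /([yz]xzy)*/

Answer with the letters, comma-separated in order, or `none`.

A → no match
B → match
C → match
D → no match

B, C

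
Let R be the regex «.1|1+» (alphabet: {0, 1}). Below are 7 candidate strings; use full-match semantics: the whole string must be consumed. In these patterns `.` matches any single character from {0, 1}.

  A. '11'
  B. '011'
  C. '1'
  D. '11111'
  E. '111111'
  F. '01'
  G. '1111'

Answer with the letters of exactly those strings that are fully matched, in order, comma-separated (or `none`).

A, C, D, E, F, G

A → match
B → no match
C → match
D → match
E → match
F → match
G → match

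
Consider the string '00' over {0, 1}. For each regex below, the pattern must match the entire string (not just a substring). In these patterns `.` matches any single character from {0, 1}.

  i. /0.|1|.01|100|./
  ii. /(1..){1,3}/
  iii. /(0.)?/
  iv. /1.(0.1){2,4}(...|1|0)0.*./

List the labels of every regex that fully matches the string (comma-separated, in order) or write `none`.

i, iii

i → match
ii → no match — must start with '1'
iii → match
iv → no match — must start with '1'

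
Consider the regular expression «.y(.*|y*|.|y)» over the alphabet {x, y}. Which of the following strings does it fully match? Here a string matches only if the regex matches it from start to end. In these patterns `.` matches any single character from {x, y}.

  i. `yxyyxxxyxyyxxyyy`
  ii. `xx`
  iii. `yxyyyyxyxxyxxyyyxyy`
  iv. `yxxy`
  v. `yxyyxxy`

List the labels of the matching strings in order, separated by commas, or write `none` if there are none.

none

i → no match
ii → no match
iii → no match
iv → no match
v → no match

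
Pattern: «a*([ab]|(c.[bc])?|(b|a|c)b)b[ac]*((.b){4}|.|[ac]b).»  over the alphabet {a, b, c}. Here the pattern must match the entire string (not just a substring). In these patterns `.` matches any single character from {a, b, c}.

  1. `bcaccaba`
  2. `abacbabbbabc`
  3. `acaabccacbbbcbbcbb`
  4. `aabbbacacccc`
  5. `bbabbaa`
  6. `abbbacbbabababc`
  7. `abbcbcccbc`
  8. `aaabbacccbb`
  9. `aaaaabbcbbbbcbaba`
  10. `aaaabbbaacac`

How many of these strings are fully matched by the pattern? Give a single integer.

1 → match
2 → match
3 → no match
4 → match
5 → no match
6 → match
7 → no match
8 → match
9 → match
10 → match
Total matched: 7

7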